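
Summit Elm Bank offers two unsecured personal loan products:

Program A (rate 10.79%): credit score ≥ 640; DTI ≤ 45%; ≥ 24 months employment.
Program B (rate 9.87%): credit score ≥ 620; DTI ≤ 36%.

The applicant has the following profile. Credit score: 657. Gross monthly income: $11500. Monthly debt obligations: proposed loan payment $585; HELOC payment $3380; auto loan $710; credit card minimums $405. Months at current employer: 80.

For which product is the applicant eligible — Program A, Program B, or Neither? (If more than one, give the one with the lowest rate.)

Total debts = (585 + 3,380 + 710 + 405) = 5,080; DTI = 5,080/11,500 = 44.2%.
Program A: score 657 ≥ 640; DTI 44.2% ≤ 45%; employment 80 ≥ 24 mo → qualifies.
Program B: score 657 ≥ 620; DTI 44.2% > 36% → does not qualify.

Program A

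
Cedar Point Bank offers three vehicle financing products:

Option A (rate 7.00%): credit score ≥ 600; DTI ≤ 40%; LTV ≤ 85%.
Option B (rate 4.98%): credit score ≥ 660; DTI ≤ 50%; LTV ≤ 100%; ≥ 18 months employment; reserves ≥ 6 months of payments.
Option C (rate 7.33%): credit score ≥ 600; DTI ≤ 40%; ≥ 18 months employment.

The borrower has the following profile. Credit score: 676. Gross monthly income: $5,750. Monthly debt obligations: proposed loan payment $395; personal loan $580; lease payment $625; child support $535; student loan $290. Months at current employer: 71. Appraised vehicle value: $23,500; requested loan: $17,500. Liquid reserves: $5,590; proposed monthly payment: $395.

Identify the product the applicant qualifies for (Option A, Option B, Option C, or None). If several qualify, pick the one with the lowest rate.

Option B

Total debts = (395 + 580 + 625 + 535 + 290) = 2,425; DTI = 2,425/5,750 = 42.2%.
LTV = 17,500/23,500 = 74.5%.
Reserves = 5,590/395 = 14.2 months.
Option A: score 676 ≥ 600; DTI 42.2% > 40%; LTV 74.5% ≤ 85% → does not qualify.
Option B: score 676 ≥ 660; DTI 42.2% ≤ 50%; LTV 74.5% ≤ 100%; employment 71 ≥ 18 mo; reserves 14.2 ≥ 6 mo → qualifies.
Option C: score 676 ≥ 600; DTI 42.2% > 40%; employment 71 ≥ 18 mo → does not qualify.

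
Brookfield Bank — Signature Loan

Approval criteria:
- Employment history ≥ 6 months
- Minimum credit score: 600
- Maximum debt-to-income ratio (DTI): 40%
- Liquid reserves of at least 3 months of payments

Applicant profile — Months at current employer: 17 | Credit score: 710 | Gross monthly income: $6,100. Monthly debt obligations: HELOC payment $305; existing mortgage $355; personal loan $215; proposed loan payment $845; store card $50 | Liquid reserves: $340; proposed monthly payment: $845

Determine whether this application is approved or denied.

Denied

Employment 17 ≥ 6 months
Credit score 710 ≥ 600 (meets)
Total monthly debts = (305 + 355 + 215 + 845 + 50) = 1,770. DTI = 1,770/6,100 = 29% ≤ 40%
Liquid reserves cover 340/845 = 0.4 months — < 3 required
Fails on reserves.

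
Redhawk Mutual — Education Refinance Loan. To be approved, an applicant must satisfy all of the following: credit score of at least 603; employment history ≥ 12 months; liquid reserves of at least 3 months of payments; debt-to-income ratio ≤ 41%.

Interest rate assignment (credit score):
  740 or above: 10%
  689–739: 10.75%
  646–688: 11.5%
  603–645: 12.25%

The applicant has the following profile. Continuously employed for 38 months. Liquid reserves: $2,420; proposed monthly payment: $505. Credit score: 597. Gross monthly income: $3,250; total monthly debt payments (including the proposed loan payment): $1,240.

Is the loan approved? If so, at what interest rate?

Credit score 597 < 603 (below minimum)
DTI: 1,240 ÷ 3,250 = 38.2%, within the 41% cap
Employment 38 ≥ 12 months
Liquid reserves cover 2,420/505 = 4.8 months — ≥ 3 required
Not all requirements met → denied.

Denied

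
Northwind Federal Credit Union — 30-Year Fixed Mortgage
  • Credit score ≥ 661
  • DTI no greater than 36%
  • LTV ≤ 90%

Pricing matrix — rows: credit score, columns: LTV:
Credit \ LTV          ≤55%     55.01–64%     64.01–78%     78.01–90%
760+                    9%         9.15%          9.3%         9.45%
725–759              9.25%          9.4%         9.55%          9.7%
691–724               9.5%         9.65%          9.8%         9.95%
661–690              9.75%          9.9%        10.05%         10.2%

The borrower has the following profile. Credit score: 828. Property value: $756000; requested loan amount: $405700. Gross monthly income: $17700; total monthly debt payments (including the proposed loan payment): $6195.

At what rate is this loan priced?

Credit score 828 ≥ 661; Debt-to-income = 6,195/17,700 = 35% — meets 36% limit
Loan-to-value = 405,700/756,000 = 53.7% — pass (90% max)
Score 828 is in the 760+ band; LTV 53.7% is in the ≤55% band → 9%.

9%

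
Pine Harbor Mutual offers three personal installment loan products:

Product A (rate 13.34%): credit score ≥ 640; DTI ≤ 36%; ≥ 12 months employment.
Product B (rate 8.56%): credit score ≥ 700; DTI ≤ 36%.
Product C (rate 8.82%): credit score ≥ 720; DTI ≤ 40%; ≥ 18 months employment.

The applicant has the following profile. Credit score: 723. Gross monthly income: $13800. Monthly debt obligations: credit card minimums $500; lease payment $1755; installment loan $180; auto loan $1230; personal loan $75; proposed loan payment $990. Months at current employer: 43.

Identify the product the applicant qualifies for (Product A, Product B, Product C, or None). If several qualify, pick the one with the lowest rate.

Product B

Total debts = (500 + 1,755 + 180 + 1,230 + 75 + 990) = 4,730; DTI = 4,730/13,800 = 34.3%.
Product A: score 723 ≥ 640; DTI 34.3% ≤ 36%; employment 43 ≥ 12 mo → qualifies.
Product B: score 723 ≥ 700; DTI 34.3% ≤ 36% → qualifies.
Product C: score 723 ≥ 720; DTI 34.3% ≤ 40%; employment 43 ≥ 18 mo → qualifies.
Qualifying: Product A, Product B, Product C. Lowest rate is 8.56% → Product B.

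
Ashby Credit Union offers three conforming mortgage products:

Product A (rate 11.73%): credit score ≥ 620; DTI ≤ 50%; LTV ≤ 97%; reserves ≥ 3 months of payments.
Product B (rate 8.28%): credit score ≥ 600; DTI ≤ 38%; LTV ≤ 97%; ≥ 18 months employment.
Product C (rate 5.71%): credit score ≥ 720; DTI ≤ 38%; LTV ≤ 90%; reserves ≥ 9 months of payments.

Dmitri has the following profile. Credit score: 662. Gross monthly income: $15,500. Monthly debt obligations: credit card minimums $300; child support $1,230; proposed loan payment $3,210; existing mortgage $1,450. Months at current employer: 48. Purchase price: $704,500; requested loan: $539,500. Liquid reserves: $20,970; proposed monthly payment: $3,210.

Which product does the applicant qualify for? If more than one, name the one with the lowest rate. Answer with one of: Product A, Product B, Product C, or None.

Total debts = (300 + 1,230 + 3,210 + 1,450) = 6,190; DTI = 6,190/15,500 = 39.9%.
LTV = 539,500/704,500 = 76.6%.
Reserves = 20,970/3,210 = 6.5 months.
Product A: score 662 ≥ 620; DTI 39.9% ≤ 50%; LTV 76.6% ≤ 97%; reserves 6.5 ≥ 3 mo → qualifies.
Product B: score 662 ≥ 600; DTI 39.9% > 38%; LTV 76.6% ≤ 97%; employment 48 ≥ 18 mo → does not qualify.
Product C: score 662 < 720; DTI 39.9% > 38%; LTV 76.6% ≤ 90%; reserves 6.5 < 9 mo → does not qualify.

Product A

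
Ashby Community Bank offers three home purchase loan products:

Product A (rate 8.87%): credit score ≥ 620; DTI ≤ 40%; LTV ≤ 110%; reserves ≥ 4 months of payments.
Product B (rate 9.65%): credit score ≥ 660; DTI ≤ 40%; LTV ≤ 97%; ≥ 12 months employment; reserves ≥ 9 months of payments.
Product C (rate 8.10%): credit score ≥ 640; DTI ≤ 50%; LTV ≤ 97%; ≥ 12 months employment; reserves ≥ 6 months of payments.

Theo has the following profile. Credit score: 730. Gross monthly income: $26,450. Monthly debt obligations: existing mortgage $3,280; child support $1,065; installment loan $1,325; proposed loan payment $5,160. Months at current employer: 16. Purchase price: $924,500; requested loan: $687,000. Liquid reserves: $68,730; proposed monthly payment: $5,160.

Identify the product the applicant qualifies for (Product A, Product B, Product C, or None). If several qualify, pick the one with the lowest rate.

Product C

Total debts = (3,280 + 1,065 + 1,325 + 5,160) = 10,830; DTI = 10,830/26,450 = 40.9%.
LTV = 687,000/924,500 = 74.3%.
Reserves = 68,730/5,160 = 13.3 months.
Product A: score 730 ≥ 620; DTI 40.9% > 40%; LTV 74.3% ≤ 110%; reserves 13.3 ≥ 4 mo → does not qualify.
Product B: score 730 ≥ 660; DTI 40.9% > 40%; LTV 74.3% ≤ 97%; employment 16 ≥ 12 mo; reserves 13.3 ≥ 9 mo → does not qualify.
Product C: score 730 ≥ 640; DTI 40.9% ≤ 50%; LTV 74.3% ≤ 97%; employment 16 ≥ 12 mo; reserves 13.3 ≥ 6 mo → qualifies.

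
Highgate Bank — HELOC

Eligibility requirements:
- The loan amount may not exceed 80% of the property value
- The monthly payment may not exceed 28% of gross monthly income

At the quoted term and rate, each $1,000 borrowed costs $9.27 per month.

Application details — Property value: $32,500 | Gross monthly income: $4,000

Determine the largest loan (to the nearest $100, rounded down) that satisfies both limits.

Payment cap: 28% × $4,000 = $1,120/month.
At $9.27 per $1,000, that supports 1,120/9.27 × 1,000 ≈ $120,819 → $120,800.
LTV cap: 80% × $32,500 = $26,000 → $26,000.
Binding constraint: loan-to-value.

$26,000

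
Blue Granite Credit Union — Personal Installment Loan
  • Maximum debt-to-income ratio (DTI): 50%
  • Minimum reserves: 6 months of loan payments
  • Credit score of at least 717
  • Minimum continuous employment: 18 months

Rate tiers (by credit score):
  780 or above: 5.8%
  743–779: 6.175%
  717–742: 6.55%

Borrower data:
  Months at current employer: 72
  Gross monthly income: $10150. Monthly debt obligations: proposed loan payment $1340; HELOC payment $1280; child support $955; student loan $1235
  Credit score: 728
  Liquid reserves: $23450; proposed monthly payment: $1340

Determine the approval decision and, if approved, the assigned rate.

Credit score 728 ≥ 717 (meets minimum)
Total monthly debts = (1,340 + 1,280 + 955 + 1,235) = 4,810. Debt-to-income = 4,810/10,150 = 47.4% — meets 50% limit
Employment 72 ≥ 18 months
Reserves: 23,450 ÷ 1,340 = 17.5 months (meets 6-month minimum)
All requirements met. Score 728 falls in the 717–742 tier → 6.55%.

Approved at 6.55%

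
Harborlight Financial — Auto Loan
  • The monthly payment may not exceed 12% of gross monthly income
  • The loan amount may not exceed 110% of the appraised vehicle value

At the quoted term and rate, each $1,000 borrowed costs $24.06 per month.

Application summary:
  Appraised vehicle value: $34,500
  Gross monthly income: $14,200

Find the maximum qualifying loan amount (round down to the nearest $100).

Payment cap: 12% × $14,200 = $1,704/month.
At $24.06 per $1,000, that supports 1,704/24.06 × 1,000 ≈ $70,822 → $70,800.
LTV cap: 110% × $34,500 = $37,950 → $37,900.
Binding constraint: loan-to-value.

$37,900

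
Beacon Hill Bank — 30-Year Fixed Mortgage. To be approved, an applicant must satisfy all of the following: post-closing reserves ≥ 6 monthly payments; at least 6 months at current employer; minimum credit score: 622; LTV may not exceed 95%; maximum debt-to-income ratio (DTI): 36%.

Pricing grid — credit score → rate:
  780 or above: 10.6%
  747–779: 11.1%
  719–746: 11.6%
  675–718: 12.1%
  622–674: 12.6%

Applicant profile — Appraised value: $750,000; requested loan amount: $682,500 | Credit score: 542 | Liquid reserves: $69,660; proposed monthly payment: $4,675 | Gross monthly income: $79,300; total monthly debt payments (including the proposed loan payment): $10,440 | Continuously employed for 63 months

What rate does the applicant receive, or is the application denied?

Denied

Credit score 542 < 622 (below minimum)
DTI = 10,440/79,300 = 13.2% ≤ 36%
LTV: 682,500 ÷ 750,000 = 91%, within 95% cap
Employment 63 ≥ 6 months
Reserves: 69,660 ÷ 4,675 = 14.9 months (meets 6-month minimum)
Not all requirements met → denied.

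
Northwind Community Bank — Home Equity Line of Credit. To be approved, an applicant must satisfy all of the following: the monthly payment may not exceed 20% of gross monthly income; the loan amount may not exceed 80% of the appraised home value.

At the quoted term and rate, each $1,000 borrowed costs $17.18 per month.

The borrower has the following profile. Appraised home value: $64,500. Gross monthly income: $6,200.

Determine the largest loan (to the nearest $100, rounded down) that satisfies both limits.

Payment cap: 20% × $6,200 = $1,240/month.
At $17.18 per $1,000, that supports 1,240/17.18 × 1,000 ≈ $72,176 → $72,100.
LTV cap: 80% × $64,500 = $51,600 → $51,600.
Binding constraint: loan-to-value.

$51,600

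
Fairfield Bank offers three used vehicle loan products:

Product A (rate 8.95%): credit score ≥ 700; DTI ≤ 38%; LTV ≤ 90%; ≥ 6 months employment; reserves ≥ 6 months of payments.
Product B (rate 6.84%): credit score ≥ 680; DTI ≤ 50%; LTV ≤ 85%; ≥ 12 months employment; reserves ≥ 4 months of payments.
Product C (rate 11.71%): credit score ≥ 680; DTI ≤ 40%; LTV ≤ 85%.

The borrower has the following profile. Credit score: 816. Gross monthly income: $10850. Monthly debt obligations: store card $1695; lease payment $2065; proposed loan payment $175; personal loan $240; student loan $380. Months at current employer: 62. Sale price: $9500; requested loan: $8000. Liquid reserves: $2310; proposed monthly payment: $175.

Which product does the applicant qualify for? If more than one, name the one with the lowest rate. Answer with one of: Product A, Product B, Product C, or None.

Total debts = (1,695 + 2,065 + 175 + 240 + 380) = 4,555; DTI = 4,555/10,850 = 42%.
LTV = 8,000/9,500 = 84.2%.
Reserves = 2,310/175 = 13.2 months.
Product A: score 816 ≥ 700; DTI 42% > 38%; LTV 84.2% ≤ 90%; employment 62 ≥ 6 mo; reserves 13.2 ≥ 6 mo → does not qualify.
Product B: score 816 ≥ 680; DTI 42% ≤ 50%; LTV 84.2% ≤ 85%; employment 62 ≥ 12 mo; reserves 13.2 ≥ 4 mo → qualifies.
Product C: score 816 ≥ 680; DTI 42% > 40%; LTV 84.2% ≤ 85% → does not qualify.

Product B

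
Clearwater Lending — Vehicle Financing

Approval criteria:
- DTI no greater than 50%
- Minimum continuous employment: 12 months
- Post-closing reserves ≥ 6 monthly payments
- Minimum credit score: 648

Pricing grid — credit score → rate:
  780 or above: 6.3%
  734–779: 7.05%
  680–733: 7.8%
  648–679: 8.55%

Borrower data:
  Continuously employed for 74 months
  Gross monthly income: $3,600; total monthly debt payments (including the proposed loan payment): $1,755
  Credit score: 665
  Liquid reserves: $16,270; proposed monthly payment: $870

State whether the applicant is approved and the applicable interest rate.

Credit score 665 ≥ 648 (meets minimum)
Liquid reserves cover 16,270/870 = 18.7 months — ≥ 6 required
DTI = 1,755/3,600 = 48.8% ≤ 50%
Employment 74 ≥ 12 months
All requirements met. Score 665 falls in the 648–679 tier → 8.55%.

Approved at 8.55%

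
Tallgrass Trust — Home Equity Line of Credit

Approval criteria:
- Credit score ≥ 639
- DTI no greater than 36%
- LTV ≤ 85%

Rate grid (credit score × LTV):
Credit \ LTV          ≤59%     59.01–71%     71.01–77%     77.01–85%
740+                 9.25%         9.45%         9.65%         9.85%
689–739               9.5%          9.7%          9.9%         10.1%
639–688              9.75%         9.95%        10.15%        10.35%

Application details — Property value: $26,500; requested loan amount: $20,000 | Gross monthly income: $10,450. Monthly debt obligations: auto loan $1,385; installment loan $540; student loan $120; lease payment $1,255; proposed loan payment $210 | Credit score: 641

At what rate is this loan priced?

Credit score 641 ≥ 639; Total monthly debts = (1,385 + 540 + 120 + 1,255 + 210) = 3,510. DTI = 3,510/10,450 = 33.6% ≤ 36%
LTV: 20,000 ÷ 26,500 = 75.5%, within 85% cap
Score 641 is in the 639–688 band; LTV 75.5% is in the 71.01–77% band → 10.15%.

10.15%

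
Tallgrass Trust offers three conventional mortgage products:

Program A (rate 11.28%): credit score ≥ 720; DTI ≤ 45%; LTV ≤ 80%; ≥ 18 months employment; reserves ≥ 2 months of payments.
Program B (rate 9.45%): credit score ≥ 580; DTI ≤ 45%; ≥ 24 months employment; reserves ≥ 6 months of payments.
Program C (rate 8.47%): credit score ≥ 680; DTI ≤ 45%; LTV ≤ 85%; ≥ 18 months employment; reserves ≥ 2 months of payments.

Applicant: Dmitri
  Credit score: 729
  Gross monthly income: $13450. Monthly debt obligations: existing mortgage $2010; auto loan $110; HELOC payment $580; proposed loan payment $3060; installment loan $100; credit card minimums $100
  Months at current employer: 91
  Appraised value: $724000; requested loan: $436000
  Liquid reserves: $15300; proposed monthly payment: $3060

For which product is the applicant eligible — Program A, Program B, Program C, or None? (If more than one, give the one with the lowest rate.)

Total debts = (2,010 + 110 + 580 + 3,060 + 100 + 100) = 5,960; DTI = 5,960/13,450 = 44.3%.
LTV = 436,000/724,000 = 60.2%.
Reserves = 15,300/3,060 = 5.0 months.
Program A: score 729 ≥ 720; DTI 44.3% ≤ 45%; LTV 60.2% ≤ 80%; employment 91 ≥ 18 mo; reserves 5.0 ≥ 2 mo → qualifies.
Program B: score 729 ≥ 580; DTI 44.3% ≤ 45%; employment 91 ≥ 24 mo; reserves 5.0 < 6 mo → does not qualify.
Program C: score 729 ≥ 680; DTI 44.3% ≤ 45%; LTV 60.2% ≤ 85%; employment 91 ≥ 18 mo; reserves 5.0 ≥ 2 mo → qualifies.
Qualifying: Program A, Program C. Lowest rate is 8.47% → Program C.

Program C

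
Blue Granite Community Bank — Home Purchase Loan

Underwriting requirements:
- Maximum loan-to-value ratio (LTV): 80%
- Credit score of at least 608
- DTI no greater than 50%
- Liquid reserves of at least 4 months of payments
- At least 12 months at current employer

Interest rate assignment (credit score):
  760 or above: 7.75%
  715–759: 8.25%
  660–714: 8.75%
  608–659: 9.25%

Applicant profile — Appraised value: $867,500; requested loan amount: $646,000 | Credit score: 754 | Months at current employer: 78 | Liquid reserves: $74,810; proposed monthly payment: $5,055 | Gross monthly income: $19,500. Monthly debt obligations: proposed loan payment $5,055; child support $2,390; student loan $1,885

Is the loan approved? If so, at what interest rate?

Approved at 8.25%

Credit score 754 ≥ 608 (meets minimum)
Reserves: 74,810 ÷ 5,055 = 14.8 months (meets 4-month minimum)
Total monthly debts = (5,055 + 2,390 + 1,885) = 9,330. DTI = 9,330/19,500 = 47.8% ≤ 50%
LTV = 646,000/867,500 = 74.5% ≤ 80%
Employment 78 ≥ 12 months
All requirements met. Score 754 falls in the 715–759 tier → 8.25%.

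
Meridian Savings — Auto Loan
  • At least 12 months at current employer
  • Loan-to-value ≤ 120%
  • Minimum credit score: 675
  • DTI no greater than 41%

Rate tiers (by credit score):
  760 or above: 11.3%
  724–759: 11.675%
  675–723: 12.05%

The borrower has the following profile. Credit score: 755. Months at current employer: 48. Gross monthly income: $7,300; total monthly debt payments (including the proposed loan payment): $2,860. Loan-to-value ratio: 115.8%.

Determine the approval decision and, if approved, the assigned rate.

Credit score 755 ≥ 675 (meets minimum)
DTI = 2,860/7,300 = 39.2% ≤ 41%
Employment 48 ≥ 12 months
LTV 115.8% ≤ 120%
All requirements met. Score 755 falls in the 724–759 tier → 11.675%.

Approved at 11.675%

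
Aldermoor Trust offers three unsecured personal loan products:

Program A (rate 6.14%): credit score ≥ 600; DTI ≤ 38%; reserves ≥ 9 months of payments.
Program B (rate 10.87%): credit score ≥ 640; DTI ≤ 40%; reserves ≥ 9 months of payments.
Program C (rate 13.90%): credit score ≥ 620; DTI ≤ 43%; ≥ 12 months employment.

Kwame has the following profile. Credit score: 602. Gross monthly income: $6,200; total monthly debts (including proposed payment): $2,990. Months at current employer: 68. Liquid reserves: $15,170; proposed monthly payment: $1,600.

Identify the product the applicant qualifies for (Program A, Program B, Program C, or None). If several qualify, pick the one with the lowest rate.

None

DTI = 2,990/6,200 = 48.2%.
Reserves = 15,170/1,600 = 9.5 months.
Program A: score 602 ≥ 600; DTI 48.2% > 38%; reserves 9.5 ≥ 9 mo → does not qualify.
Program B: score 602 < 640; DTI 48.2% > 40%; reserves 9.5 ≥ 9 mo → does not qualify.
Program C: score 602 < 620; DTI 48.2% > 43%; employment 68 ≥ 12 mo → does not qualify.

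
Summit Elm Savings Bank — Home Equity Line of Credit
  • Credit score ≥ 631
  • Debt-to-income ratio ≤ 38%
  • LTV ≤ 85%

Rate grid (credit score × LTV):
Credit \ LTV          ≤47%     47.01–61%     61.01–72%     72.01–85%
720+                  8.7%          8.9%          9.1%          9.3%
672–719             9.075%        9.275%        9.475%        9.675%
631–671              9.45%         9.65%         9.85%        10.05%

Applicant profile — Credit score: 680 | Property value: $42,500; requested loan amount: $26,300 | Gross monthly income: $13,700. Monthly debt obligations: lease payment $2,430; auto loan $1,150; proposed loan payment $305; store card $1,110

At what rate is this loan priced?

Credit score 680 ≥ 631; Total monthly debts = (2,430 + 1,150 + 305 + 1,110) = 4,995. DTI = 4,995/13,700 = 36.5% ≤ 38%
LTV = 26,300/42,500 = 61.9% ≤ 85%
Credit 680 → row 672–719; LTV 61.9% → column 61.01–72%. Grid cell → 9.475%.

9.475%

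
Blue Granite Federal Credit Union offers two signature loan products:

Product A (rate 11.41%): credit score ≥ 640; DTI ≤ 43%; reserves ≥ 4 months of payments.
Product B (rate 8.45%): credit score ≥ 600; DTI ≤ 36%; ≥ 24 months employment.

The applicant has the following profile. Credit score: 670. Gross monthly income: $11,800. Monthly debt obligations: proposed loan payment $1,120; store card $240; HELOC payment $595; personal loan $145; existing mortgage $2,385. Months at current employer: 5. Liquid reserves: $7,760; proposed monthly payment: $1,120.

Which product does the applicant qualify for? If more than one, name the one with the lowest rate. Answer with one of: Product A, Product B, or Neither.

Product A

Total debts = (1,120 + 240 + 595 + 145 + 2,385) = 4,485; DTI = 4,485/11,800 = 38%.
Reserves = 7,760/1,120 = 6.9 months.
Product A: score 670 ≥ 640; DTI 38% ≤ 43%; reserves 6.9 ≥ 4 mo → qualifies.
Product B: score 670 ≥ 600; DTI 38% > 36%; employment 5 < 24 mo → does not qualify.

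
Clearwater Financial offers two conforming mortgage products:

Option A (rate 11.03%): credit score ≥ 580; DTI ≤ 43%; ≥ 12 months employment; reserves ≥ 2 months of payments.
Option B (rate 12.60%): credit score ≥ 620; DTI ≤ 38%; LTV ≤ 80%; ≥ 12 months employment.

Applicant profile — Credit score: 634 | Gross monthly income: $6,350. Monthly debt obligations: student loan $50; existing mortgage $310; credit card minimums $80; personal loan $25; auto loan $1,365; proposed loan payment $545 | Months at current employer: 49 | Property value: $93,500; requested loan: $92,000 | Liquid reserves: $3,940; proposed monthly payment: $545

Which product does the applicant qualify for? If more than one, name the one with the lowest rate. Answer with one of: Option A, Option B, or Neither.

Option A

Total debts = (50 + 310 + 80 + 25 + 1,365 + 545) = 2,375; DTI = 2,375/6,350 = 37.4%.
LTV = 92,000/93,500 = 98.4%.
Reserves = 3,940/545 = 7.2 months.
Option A: score 634 ≥ 580; DTI 37.4% ≤ 43%; employment 49 ≥ 12 mo; reserves 7.2 ≥ 2 mo → qualifies.
Option B: score 634 ≥ 620; DTI 37.4% ≤ 38%; LTV 98.4% > 80%; employment 49 ≥ 12 mo → does not qualify.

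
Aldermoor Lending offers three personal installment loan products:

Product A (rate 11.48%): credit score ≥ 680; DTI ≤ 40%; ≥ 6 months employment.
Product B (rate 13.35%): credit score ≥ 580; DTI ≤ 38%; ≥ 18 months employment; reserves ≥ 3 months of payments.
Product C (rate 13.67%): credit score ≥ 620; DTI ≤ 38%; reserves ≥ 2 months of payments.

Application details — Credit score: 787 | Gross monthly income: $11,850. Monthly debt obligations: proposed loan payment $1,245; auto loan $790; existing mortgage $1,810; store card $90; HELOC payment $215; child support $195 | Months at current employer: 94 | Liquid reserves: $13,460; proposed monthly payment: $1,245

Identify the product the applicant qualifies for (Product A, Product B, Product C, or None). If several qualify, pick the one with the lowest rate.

Total debts = (1,245 + 790 + 1,810 + 90 + 215 + 195) = 4,345; DTI = 4,345/11,850 = 36.7%.
Reserves = 13,460/1,245 = 10.8 months.
Product A: score 787 ≥ 680; DTI 36.7% ≤ 40%; employment 94 ≥ 6 mo → qualifies.
Product B: score 787 ≥ 580; DTI 36.7% ≤ 38%; employment 94 ≥ 18 mo; reserves 10.8 ≥ 3 mo → qualifies.
Product C: score 787 ≥ 620; DTI 36.7% ≤ 38%; reserves 10.8 ≥ 2 mo → qualifies.
Qualifying: Product A, Product B, Product C. Lowest rate is 11.48% → Product A.

Product A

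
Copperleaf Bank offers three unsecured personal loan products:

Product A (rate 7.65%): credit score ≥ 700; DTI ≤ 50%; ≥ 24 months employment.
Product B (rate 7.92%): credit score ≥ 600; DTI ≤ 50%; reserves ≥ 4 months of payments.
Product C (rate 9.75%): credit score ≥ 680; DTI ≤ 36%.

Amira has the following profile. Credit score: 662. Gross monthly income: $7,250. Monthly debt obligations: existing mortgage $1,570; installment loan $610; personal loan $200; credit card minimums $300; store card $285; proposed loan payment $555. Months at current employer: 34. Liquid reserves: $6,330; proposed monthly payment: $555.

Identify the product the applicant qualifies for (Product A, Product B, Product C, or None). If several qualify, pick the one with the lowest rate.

Total debts = (1,570 + 610 + 200 + 300 + 285 + 555) = 3,520; DTI = 3,520/7,250 = 48.6%.
Reserves = 6,330/555 = 11.4 months.
Product A: score 662 < 700; DTI 48.6% ≤ 50%; employment 34 ≥ 24 mo → does not qualify.
Product B: score 662 ≥ 600; DTI 48.6% ≤ 50%; reserves 11.4 ≥ 4 mo → qualifies.
Product C: score 662 < 680; DTI 48.6% > 36% → does not qualify.

Product B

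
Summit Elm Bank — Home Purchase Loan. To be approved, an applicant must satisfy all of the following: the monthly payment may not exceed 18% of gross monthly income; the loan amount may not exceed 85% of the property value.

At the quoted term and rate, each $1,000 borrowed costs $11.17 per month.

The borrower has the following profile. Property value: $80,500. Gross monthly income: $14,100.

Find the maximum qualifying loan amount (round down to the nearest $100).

Payment cap: 18% × $14,100 = $2,538/month.
At $11.17 per $1,000, that supports 2,538/11.17 × 1,000 ≈ $227,215 → $227,200.
LTV cap: 85% × $80,500 = $68,425 → $68,400.
Binding constraint: loan-to-value.

$68,400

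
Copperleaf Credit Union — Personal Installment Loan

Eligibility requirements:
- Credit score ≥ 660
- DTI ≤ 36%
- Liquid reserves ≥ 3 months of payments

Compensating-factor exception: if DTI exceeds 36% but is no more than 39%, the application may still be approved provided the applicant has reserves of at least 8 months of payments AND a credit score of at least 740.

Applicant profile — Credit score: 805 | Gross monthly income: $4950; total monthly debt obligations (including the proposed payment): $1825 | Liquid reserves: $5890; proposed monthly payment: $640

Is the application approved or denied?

Approved

Credit score 805 ≥ 660 (meets base)
DTI = 1,825/4,950 = 36.9% > 36% — standard DTI limit exceeded.
Liquid reserves cover 5,890/640 = 9.2 months — ≥ 3 required
DTI 36.9% is within the 36%–39% exception band; checking compensating factors.
Reserves 9.2 ≥ 8 months; credit score 805 ≥ 740.
Both compensating conditions met → exception applies.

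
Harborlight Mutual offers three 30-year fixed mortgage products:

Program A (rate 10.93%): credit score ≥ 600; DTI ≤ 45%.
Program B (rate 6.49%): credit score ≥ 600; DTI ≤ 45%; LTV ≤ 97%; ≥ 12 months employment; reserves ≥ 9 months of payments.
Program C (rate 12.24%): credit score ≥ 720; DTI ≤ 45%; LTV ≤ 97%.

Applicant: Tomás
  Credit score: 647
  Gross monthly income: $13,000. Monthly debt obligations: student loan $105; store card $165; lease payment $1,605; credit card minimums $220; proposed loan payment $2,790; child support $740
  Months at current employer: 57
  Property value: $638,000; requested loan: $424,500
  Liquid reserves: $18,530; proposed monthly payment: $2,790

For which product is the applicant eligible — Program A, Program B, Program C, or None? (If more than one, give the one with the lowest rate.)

Program A

Total debts = (105 + 165 + 1,605 + 220 + 2,790 + 740) = 5,625; DTI = 5,625/13,000 = 43.3%.
LTV = 424,500/638,000 = 66.5%.
Reserves = 18,530/2,790 = 6.6 months.
Program A: score 647 ≥ 600; DTI 43.3% ≤ 45% → qualifies.
Program B: score 647 ≥ 600; DTI 43.3% ≤ 45%; LTV 66.5% ≤ 97%; employment 57 ≥ 12 mo; reserves 6.6 < 9 mo → does not qualify.
Program C: score 647 < 720; DTI 43.3% ≤ 45%; LTV 66.5% ≤ 97% → does not qualify.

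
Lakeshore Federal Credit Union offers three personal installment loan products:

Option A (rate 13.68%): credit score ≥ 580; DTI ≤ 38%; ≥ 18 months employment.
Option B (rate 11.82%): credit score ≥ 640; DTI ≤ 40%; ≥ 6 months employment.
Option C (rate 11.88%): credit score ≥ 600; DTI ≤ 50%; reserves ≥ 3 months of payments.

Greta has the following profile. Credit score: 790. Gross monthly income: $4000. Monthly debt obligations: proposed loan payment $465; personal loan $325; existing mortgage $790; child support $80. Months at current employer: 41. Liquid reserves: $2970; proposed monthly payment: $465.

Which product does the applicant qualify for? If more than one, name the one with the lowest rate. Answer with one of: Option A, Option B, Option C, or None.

Total debts = (465 + 325 + 790 + 80) = 1,660; DTI = 1,660/4,000 = 41.5%.
Reserves = 2,970/465 = 6.4 months.
Option A: score 790 ≥ 580; DTI 41.5% > 38%; employment 41 ≥ 18 mo → does not qualify.
Option B: score 790 ≥ 640; DTI 41.5% > 40%; employment 41 ≥ 6 mo → does not qualify.
Option C: score 790 ≥ 600; DTI 41.5% ≤ 50%; reserves 6.4 ≥ 3 mo → qualifies.

Option C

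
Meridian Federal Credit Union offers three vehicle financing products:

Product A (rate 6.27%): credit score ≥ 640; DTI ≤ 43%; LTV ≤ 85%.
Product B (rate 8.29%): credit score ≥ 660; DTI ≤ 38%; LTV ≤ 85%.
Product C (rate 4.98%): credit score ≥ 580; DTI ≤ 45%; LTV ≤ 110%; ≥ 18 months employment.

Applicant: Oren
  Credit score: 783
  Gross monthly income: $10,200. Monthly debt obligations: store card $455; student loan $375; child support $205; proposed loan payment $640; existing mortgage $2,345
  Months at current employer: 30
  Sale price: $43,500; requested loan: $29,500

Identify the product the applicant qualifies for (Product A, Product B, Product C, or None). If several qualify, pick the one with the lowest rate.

Product C

Total debts = (455 + 375 + 205 + 640 + 2,345) = 4,020; DTI = 4,020/10,200 = 39.4%.
LTV = 29,500/43,500 = 67.8%.
Product A: score 783 ≥ 640; DTI 39.4% ≤ 43%; LTV 67.8% ≤ 85% → qualifies.
Product B: score 783 ≥ 660; DTI 39.4% > 38%; LTV 67.8% ≤ 85% → does not qualify.
Product C: score 783 ≥ 580; DTI 39.4% ≤ 45%; LTV 67.8% ≤ 110%; employment 30 ≥ 18 mo → qualifies.
Qualifying: Product A, Product C. Lowest rate is 4.98% → Product C.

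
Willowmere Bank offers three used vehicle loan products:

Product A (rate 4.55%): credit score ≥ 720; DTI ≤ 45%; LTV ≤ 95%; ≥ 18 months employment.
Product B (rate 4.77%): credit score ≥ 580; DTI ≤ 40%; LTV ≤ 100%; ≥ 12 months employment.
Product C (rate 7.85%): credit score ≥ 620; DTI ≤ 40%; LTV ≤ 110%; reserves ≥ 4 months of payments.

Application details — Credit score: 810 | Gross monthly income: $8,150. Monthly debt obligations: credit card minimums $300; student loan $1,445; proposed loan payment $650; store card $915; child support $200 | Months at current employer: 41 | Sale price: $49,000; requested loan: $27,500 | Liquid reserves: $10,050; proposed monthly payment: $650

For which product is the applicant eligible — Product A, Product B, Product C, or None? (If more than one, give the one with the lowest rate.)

Total debts = (300 + 1,445 + 650 + 915 + 200) = 3,510; DTI = 3,510/8,150 = 43.1%.
LTV = 27,500/49,000 = 56.1%.
Reserves = 10,050/650 = 15.5 months.
Product A: score 810 ≥ 720; DTI 43.1% ≤ 45%; LTV 56.1% ≤ 95%; employment 41 ≥ 18 mo → qualifies.
Product B: score 810 ≥ 580; DTI 43.1% > 40%; LTV 56.1% ≤ 100%; employment 41 ≥ 12 mo → does not qualify.
Product C: score 810 ≥ 620; DTI 43.1% > 40%; LTV 56.1% ≤ 110%; reserves 15.5 ≥ 4 mo → does not qualify.

Product A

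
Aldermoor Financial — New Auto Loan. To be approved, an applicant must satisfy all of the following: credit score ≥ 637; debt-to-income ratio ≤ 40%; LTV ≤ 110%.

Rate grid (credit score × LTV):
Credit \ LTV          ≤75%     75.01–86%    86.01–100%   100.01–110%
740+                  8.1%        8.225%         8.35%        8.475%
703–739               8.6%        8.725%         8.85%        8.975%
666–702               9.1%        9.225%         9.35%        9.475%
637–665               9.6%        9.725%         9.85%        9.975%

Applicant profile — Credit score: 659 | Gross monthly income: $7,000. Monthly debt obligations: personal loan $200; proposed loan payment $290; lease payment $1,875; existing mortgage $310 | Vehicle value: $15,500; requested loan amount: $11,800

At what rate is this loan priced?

9.725%

Credit score 659 ≥ 637; Total monthly debts = (200 + 290 + 1,875 + 310) = 2,675. DTI = 2,675/7,000 = 38.2% ≤ 40%
Loan-to-value = 11,800/15,500 = 76.1% — pass (110% max)
Score 659 is in the 637–665 band; LTV 76.1% is in the 75.01–86% band → 9.725%.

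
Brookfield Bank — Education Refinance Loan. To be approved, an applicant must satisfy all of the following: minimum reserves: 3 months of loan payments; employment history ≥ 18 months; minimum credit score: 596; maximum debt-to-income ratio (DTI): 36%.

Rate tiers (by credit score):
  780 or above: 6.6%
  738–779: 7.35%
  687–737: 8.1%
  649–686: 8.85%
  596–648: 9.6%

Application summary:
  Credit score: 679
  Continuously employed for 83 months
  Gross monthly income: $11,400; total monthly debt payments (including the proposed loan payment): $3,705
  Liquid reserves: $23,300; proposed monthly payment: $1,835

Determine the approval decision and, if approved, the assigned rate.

Approved at 8.85%

Credit score 679 ≥ 596 (meets minimum)
Debt-to-income = 3,705/11,400 = 32.5% — meets 36% limit
Liquid reserves cover 23,300/1,835 = 12.7 months — ≥ 3 required
Employment 83 ≥ 18 months
All requirements met. Score 679 falls in the 649–686 tier → 8.85%.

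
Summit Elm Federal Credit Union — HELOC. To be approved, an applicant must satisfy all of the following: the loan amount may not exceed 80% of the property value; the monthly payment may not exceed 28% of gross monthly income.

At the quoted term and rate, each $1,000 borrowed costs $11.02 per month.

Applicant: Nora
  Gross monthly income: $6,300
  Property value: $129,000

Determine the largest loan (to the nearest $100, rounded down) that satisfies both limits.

Payment cap: 28% × $6,300 = $1,764/month.
At $11.02 per $1,000, that supports 1,764/11.02 × 1,000 ≈ $160,072 → $160,000.
LTV cap: 80% × $129,000 = $103,200 → $103,200.
Binding constraint: loan-to-value.

$103,200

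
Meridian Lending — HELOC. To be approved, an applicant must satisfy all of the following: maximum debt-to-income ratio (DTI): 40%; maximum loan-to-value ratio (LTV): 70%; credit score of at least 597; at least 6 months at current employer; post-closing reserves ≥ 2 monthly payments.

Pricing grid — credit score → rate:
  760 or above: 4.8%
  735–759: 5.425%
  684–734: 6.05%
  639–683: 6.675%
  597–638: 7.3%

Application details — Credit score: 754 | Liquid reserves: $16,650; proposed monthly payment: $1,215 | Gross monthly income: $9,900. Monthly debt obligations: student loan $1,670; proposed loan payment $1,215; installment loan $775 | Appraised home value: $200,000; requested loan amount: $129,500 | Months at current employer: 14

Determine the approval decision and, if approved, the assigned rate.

Approved at 5.425%

Credit score 754 ≥ 597 (meets minimum)
Employment 14 ≥ 6 months
Reserves = 16,650/1,215 = 13.7 months ≥ 2
LTV: 129,500 ÷ 200,000 = 64.8%, within 70% cap
Total monthly debts = (1,670 + 1,215 + 775) = 3,660. Debt-to-income = 3,660/9,900 = 37% — meets 40% limit
All requirements met. Score 754 falls in the 735–759 tier → 5.425%.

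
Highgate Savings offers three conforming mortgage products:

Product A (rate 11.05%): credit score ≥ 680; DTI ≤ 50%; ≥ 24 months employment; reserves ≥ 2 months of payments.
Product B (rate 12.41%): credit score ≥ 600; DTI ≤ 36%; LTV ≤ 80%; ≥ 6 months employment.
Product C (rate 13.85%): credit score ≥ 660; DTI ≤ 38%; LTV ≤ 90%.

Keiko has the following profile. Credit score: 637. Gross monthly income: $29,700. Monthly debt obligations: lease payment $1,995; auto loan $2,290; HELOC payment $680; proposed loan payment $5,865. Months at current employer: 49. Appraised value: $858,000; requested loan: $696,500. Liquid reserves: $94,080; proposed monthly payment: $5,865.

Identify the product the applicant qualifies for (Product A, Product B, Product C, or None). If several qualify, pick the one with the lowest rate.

None

Total debts = (1,995 + 2,290 + 680 + 5,865) = 10,830; DTI = 10,830/29,700 = 36.5%.
LTV = 696,500/858,000 = 81.2%.
Reserves = 94,080/5,865 = 16.0 months.
Product A: score 637 < 680; DTI 36.5% ≤ 50%; employment 49 ≥ 24 mo; reserves 16.0 ≥ 2 mo → does not qualify.
Product B: score 637 ≥ 600; DTI 36.5% > 36%; LTV 81.2% > 80%; employment 49 ≥ 6 mo → does not qualify.
Product C: score 637 < 660; DTI 36.5% ≤ 38%; LTV 81.2% ≤ 90% → does not qualify.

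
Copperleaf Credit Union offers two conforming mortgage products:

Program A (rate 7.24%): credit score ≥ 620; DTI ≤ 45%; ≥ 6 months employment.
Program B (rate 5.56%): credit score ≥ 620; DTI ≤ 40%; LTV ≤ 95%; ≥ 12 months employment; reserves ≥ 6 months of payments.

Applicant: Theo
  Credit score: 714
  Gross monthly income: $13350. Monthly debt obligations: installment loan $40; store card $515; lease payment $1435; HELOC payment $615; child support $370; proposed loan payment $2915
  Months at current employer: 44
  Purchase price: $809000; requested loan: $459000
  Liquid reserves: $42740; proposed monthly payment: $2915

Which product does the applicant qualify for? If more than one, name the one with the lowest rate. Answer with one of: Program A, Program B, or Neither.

Total debts = (40 + 515 + 1,435 + 615 + 370 + 2,915) = 5,890; DTI = 5,890/13,350 = 44.1%.
LTV = 459,000/809,000 = 56.7%.
Reserves = 42,740/2,915 = 14.7 months.
Program A: score 714 ≥ 620; DTI 44.1% ≤ 45%; employment 44 ≥ 6 mo → qualifies.
Program B: score 714 ≥ 620; DTI 44.1% > 40%; LTV 56.7% ≤ 95%; employment 44 ≥ 12 mo; reserves 14.7 ≥ 6 mo → does not qualify.

Program A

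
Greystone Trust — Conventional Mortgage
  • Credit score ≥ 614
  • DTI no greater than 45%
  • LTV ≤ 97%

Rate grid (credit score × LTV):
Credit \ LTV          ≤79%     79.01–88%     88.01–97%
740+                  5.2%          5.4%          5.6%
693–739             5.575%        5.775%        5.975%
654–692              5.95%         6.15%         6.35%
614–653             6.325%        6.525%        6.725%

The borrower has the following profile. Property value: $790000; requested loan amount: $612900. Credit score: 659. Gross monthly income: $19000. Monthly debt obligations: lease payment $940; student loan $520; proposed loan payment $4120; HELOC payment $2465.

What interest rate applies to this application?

Credit score 659 ≥ 614; Total monthly debts = (940 + 520 + 4,120 + 2,465) = 8,045. DTI = 8,045/19,000 = 42.3% ≤ 45%
LTV = 612,900/790,000 = 77.6% ≤ 97%
Score 659 is in the 654–692 band; LTV 77.6% is in the ≤79% band → 5.95%.

5.95%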